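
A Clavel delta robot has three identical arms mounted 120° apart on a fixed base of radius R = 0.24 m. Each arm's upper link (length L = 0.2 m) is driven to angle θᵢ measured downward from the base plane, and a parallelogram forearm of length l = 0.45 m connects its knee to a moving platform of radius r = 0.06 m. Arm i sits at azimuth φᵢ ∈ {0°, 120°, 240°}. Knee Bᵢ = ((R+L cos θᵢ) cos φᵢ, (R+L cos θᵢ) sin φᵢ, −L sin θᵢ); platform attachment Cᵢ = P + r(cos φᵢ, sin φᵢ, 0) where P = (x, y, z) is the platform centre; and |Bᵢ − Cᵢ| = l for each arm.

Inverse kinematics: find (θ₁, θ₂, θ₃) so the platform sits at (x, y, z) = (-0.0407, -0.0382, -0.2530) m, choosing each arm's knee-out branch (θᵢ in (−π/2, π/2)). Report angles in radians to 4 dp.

θ₁ = 0.3492, θ₂ = 0.1742, θ₃ = -0.3494

rotate P by −φ1: (-0.0407, -0.0382, -0.2530)
  A=0.2207, B=-0.2530, C=(l²−L²−A²−y'²−z²)/(2L)=0.1208
  γ=atan2(-0.2530,0.2207)=-0.8535;  ψ=arccos(0.3598)=1.2027;  θ1=γ+ψ≈0.3492
φ2=120.0° → target in arm frame (-0.0127, 0.0543)
  A=0.1927, B=-0.2530, C=(l²−L²−A²−y'²−z²)/(2L)=0.1460
  θ2 = atan2(B,A) + arccos(C/0.3180) = 0.1742
φ3=240.0° → target in arm frame (0.0534, -0.0161)
  e−x'=0.1266;  (l²−L²−(e−x')²−y'²−z²)/2L = 0.2055
  γ=atan2(-0.2530,0.1266)=-1.1069;  ψ=arccos(0.7265)=0.7576;  θ3=γ+ψ≈-0.3494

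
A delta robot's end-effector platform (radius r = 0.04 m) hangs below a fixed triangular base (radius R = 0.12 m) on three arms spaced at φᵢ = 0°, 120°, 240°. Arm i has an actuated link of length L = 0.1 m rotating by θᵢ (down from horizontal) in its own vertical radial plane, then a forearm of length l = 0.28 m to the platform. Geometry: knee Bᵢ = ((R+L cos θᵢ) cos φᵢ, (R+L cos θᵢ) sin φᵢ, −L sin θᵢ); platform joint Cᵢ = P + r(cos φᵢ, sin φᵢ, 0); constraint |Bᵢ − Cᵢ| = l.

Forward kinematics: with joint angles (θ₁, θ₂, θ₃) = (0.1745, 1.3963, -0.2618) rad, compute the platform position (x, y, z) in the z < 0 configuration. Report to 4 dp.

(0.0508, -0.1490, -0.2171)

centre 1 = (0.1785·cos0.0°, 0.1785·sin0.0°, -0.0174) = (0.1785, 0.0000, -0.0174)
φ2=120.0°: virtual centre (-0.0487, 0.0843, -0.0985), radius l
arm 3 at φ=240.0°: e+L cos θ3 = 0.1766;  centre 3 = (-0.0883, -0.1529, 0.0259)
eliminate P² terms by subtracting sphere 1 from 2 and 3
[-0.4543 0.1686 -0.1622]·P = -0.0130;  [-0.5336 -0.3059 0.0865]·P = -0.0003
Cramer: x(z) = 0.0176-0.1531z;  y(z) = -0.0296+0.5497z
into |P−centre ₁|² = l²: 1.3256z² + 0.0514z + -0.0513 = 0;  Δ = 0.2748;  z = -0.2171 or 0.1783 → z<0 root = -0.2171
x = 0.0508, y = -0.1490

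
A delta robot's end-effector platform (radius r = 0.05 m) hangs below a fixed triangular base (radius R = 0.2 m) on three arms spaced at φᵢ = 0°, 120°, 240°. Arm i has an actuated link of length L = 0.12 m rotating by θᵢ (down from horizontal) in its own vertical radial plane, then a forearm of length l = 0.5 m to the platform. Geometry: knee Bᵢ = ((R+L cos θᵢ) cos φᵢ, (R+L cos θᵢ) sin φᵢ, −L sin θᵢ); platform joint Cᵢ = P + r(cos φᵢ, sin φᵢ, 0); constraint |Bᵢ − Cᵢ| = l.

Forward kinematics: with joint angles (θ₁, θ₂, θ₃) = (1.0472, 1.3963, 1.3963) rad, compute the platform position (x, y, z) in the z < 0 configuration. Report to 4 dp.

(0.0477, 0.0000, -0.5769)

centre 1 = (0.2100·cos0.0°, 0.2100·sin0.0°, -0.1039) = (0.2100, 0.0000, -0.1039)
arm 2 at φ=120.0°: ρ2 = 0.1708;  centre 2 = (-0.0854, 0.1479, -0.1182)
centre 3 = (0.1708·cos240.0°, 0.1708·sin240.0°, -0.1182) = (-0.0854, -0.1479, -0.1182)
|centre ₂|²−|centre ₁|² = -0.0117;  |centre ₃|²−|centre ₁|² = -0.0117
[-0.5908 0.2959 -0.0285]·P = -0.0117;  [-0.5908 -0.2959 -0.0285]·P = -0.0117
det = 0.3496;  x = 0.0199+-0.0483z,  y = 0.0000+0.0000z
into |P−centre ₁|² = l²: 1.0023z² + 0.2262z + -0.2031 = 0;  Δ = 0.8653;  z = -0.5769 or 0.3512 → z<0 root = -0.5769
x = 0.0477, y = 0.0000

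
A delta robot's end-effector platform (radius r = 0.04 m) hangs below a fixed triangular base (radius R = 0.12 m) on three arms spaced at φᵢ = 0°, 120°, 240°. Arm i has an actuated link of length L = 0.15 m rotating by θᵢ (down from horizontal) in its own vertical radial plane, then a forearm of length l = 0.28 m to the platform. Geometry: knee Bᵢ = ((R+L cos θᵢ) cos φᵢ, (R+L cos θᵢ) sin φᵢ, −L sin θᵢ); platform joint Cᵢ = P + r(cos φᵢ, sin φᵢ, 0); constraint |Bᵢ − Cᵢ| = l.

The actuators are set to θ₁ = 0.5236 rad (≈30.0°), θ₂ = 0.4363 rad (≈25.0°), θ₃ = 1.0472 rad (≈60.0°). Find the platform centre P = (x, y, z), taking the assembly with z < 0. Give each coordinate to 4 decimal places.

φ1=0.0°: virtual centre (0.2099, 0.0000, -0.0750), radius l
S2 = (0.2159·cos120.0°, 0.2159·sin120.0°, -0.0634) = (-0.1080, 0.1870, -0.0634)
S3 = (0.1550·cos240.0°, 0.1550·sin240.0°, -0.1299) = (-0.0775, -0.1342, -0.1299)
subtract pairs → two planes through P
[-0.6358 0.3740 0.0232]·P = 0.0010;  [-0.5748 -0.2685 -0.1098]·P = -0.0088
Cramer: x(z) = 0.0078-0.0903z;  y(z) = 0.0159-0.2156z
quadratic in z: (1.0547)z²+(0.1796)z+(-0.0317)=0, √Δ=0.4074 → z ∈ {-0.2783, 0.1080}; z = -0.2783 (taking z<0)
x = 0.0330, y = 0.0759

(0.0330, 0.0759, -0.2783)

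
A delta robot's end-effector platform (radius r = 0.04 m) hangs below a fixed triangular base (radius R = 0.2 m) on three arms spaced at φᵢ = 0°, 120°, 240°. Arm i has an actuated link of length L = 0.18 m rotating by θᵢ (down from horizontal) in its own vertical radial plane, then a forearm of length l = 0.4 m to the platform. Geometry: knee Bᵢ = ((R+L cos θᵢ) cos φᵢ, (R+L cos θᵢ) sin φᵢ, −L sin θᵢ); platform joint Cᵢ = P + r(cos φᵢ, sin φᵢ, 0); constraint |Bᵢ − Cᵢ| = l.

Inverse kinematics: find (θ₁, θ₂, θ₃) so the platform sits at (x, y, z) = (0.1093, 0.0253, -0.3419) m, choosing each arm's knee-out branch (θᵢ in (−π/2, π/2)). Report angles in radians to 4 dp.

φ1=0.0° → target in arm frame (0.1093, 0.0253)
  A cos θ + B sin θ = C:  0.0507·cos θ + -0.3419·sin θ = 0.0208
  θ1 = atan2(B,A) + arccos(C/0.3456) = 0.0870
rotate P by −φ2: (-0.0327, -0.1073, -0.3419)
  A=0.1927, B=-0.3419, C=(l²−L²−A²−y'²−z²)/(2L)=-0.1054
  θ2 = atan2(B,A) + arccos(C/0.3925) = 0.7853
rotate P by −φ3: (-0.0766, 0.0820, -0.3419)
  A cos θ + B sin θ = C:  0.2366·cos θ + -0.3419·sin θ = -0.1444
  √(A²+B²)=0.4158;  θ3 = -0.9655+1.9255 ≈ 0.9600

θ₁ = 0.0870, θ₂ = 0.7853, θ₃ = 0.9600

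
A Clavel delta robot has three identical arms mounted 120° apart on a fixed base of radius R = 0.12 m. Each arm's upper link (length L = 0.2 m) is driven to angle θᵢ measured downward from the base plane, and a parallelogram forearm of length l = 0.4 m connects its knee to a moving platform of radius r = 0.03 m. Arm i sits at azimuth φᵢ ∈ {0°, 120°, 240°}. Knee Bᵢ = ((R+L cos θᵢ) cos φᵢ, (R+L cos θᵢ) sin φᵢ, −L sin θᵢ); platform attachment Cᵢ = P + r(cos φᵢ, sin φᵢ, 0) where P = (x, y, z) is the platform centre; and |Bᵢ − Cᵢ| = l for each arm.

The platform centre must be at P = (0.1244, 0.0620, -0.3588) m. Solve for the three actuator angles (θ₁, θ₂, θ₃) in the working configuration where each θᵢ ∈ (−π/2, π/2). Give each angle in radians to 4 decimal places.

arm 1 (φ=0.0°): x'=0.1244, y'=0.0620
  A=-0.0344, B=-0.3588, C=(l²−L²−A²−y'²−z²)/(2L)=-0.0344
  θ1 = atan2(B,A) + arccos(C/0.3604) = 0.0000
φ2=120.0° → target in arm frame (-0.0085, -0.1387)
  A=0.0985, B=-0.3588, C=(l²−L²−A²−y'²−z²)/(2L)=-0.0942
  θ2 = atan2(B,A) + arccos(C/0.3721) = 0.5240
φ3=240.0° → target in arm frame (-0.1159, 0.0767)
  A cos θ + B sin θ = C:  0.2059·cos θ + -0.3588·sin θ = -0.1425
  γ=atan2(-0.3588,0.2059)=-1.0498;  ψ=arccos(-0.3446)=1.9226;  θ3=γ+ψ≈0.8728

θ₁ = 0.0000, θ₂ = 0.5240, θ₃ = 0.8728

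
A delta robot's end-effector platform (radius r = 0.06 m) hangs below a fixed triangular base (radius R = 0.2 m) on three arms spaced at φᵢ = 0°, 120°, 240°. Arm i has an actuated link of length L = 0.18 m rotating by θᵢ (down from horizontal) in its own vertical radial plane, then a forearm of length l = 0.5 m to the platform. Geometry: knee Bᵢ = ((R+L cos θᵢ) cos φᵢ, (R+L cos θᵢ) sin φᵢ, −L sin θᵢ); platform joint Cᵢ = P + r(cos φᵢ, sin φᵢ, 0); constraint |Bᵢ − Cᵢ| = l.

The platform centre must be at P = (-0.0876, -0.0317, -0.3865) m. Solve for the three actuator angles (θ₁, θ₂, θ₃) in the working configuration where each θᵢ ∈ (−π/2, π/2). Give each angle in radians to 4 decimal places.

arm 1 (φ=0.0°): x'=-0.0876, y'=-0.0317
  A=0.2276, B=-0.3865, C=(l²−L²−A²−y'²−z²)/(2L)=0.0428
  √(A²+B²)=0.4485;  θ1 = -1.0386+1.4752 ≈ 0.4366
φ2=120.0° → target in arm frame (0.0163, 0.0917)
  A cos θ + B sin θ = C:  0.1237·cos θ + -0.3865·sin θ = 0.1237
  γ=atan2(-0.3865,0.1237)=-1.2612;  ψ=arccos(0.3047)=1.2611;  θ2=γ+ψ≈0.0000
rotate P by −φ3: (0.0713, -0.0600, -0.3865)
  A cos θ + B sin θ = C:  0.0687·cos θ + -0.3865·sin θ = 0.1664
  θ3 = atan2(B,A) + arccos(C/0.3926) = -0.2616

θ₁ = 0.4366, θ₂ = 0.0000, θ₃ = -0.2616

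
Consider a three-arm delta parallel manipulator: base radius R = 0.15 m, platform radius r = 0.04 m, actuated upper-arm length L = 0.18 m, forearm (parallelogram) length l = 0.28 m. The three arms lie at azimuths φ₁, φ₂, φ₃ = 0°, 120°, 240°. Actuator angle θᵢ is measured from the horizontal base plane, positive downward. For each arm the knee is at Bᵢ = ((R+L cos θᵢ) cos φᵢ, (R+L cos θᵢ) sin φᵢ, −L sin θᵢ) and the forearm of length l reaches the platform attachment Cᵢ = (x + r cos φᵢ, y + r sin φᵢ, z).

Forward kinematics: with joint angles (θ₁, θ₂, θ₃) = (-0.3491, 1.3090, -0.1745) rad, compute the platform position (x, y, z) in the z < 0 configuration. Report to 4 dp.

φ1=0.0°: virtual centre (0.2791, 0.0000, 0.0616), radius l
arm 2 at φ=120.0°: (R−r)+L cos θ2 = 0.1566;  S2 = (-0.0783, 0.1356, -0.1739)
arm 3 at φ=240.0°: (R−r)+L cos θ3 = 0.2873;  S3 = (-0.1436, -0.2488, 0.0313)
|S₂|²−|S₁|² = -0.0270;  |S₃|²−|S₁|² = 0.0018
plane₁₂: -0.7149x+0.2712y+-0.4709z = -0.0270
Cramer: x(z) = 0.0221-0.4286z;  y(z) = -0.0412+0.6065z
into |P−S₁|² = l²: 1.5515z² + 0.0473z + -0.0068 = 0;  Δ = 0.0447;  z = -0.0834 or 0.0529 → z<0 root = -0.0834
x = 0.0578, y = -0.0917

(0.0578, -0.0917, -0.0834)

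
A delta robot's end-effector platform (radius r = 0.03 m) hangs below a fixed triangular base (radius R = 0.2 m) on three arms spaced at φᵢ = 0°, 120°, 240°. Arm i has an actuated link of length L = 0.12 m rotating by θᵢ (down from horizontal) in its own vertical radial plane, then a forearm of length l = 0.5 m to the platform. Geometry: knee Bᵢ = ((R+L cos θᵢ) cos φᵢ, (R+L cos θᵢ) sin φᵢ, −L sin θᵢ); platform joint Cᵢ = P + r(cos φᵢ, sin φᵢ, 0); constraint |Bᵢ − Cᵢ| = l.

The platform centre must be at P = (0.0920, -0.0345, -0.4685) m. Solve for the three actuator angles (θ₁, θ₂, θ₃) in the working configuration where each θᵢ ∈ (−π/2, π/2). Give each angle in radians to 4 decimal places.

φ1=0.0° → target in arm frame (0.0920, -0.0345)
  A cos θ + B sin θ = C:  0.0780·cos θ + -0.4685·sin θ = 0.0368
  θ1 = atan2(B,A) + arccos(C/0.4749) = 0.0874
rotate P by −φ2: (-0.0759, -0.0624, -0.4685)
  A=0.2459, B=-0.4685, C=(l²−L²−A²−y'²−z²)/(2L)=-0.2010
  √(A²+B²)=0.5291;  θ2 = -1.0875+1.9605 ≈ 0.8730
arm 3 (φ=240.0°): x'=-0.0161, y'=0.0969
  A=0.1861, B=-0.4685, C=(l²−L²−A²−y'²−z²)/(2L)=-0.1164
  θ3 = atan2(B,A) + arccos(C/0.5041) = 0.6111

θ₁ = 0.0874, θ₂ = 0.8730, θ₃ = 0.6111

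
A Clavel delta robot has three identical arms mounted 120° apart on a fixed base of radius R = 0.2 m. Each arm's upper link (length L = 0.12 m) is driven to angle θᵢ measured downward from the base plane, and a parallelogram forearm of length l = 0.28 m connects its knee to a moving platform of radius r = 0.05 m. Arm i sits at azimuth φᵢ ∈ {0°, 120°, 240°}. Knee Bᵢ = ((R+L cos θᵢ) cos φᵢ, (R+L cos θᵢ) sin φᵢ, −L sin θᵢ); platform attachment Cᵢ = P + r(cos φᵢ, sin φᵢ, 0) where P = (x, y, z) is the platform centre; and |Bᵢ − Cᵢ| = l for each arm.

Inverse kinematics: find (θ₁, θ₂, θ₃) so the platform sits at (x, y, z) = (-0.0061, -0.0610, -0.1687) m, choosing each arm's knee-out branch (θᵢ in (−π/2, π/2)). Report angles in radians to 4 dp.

arm 1 (φ=0.0°): x'=-0.0061, y'=-0.0610
  e−x'=0.1561;  (l²−L²−(e−x')²−y'²−z²)/2L = 0.0311
  θ1 = atan2(B,A) + arccos(C/0.2298) = 0.6111
arm 2 (φ=120.0°): x'=-0.0498, y'=0.0358
  A=0.1998, B=-0.1687, C=(l²−L²−A²−y'²−z²)/(2L)=-0.0235
  √(A²+B²)=0.2615;  θ2 = -0.7013+1.6610 ≈ 0.9597
arm 3 (φ=240.0°): x'=0.0559, y'=0.0252
  A cos θ + B sin θ = C:  0.0941·cos θ + -0.1687·sin θ = 0.1085
  θ3 = atan2(B,A) + arccos(C/0.1932) = -0.0876

θ₁ = 0.6111, θ₂ = 0.9597, θ₃ = -0.0876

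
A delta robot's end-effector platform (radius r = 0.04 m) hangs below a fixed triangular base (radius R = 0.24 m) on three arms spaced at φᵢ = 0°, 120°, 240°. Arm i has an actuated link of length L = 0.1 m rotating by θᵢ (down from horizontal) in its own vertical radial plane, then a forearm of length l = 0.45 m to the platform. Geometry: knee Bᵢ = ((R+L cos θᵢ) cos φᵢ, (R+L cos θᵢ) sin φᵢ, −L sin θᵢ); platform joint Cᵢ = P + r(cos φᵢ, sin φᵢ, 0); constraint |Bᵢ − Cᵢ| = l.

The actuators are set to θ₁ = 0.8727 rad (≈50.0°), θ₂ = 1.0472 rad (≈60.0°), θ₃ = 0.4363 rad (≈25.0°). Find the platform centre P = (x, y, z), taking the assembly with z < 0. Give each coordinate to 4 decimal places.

φ1=0.0°: virtual centre (0.2643, 0.0000, -0.0766), radius l
centre 2 = (0.2500·cos120.0°, 0.2500·sin120.0°, -0.0866) = (-0.1250, 0.2165, -0.0866)
φ3=240.0°: virtual centre (-0.1453, -0.2517, -0.0423), radius l
eliminate P² terms by subtracting sphere 1 from 2 and 3
linear system: -0.7786x+0.4330y = -0.0057−-0.0200z; -0.8192x+-0.5034y = 0.0105−0.0687z
Cramer: x(z) = -0.0023+0.0264z;  y(z) = -0.0173+0.0936z
into |P−centre ₁|² = l²: 1.0094z² + 0.1359z + -0.1253 = 0;  Δ = 0.5244;  z = -0.4260 or 0.2913 → z<0 root = -0.4260
x = -0.0135, y = -0.0571

(-0.0135, -0.0571, -0.4260)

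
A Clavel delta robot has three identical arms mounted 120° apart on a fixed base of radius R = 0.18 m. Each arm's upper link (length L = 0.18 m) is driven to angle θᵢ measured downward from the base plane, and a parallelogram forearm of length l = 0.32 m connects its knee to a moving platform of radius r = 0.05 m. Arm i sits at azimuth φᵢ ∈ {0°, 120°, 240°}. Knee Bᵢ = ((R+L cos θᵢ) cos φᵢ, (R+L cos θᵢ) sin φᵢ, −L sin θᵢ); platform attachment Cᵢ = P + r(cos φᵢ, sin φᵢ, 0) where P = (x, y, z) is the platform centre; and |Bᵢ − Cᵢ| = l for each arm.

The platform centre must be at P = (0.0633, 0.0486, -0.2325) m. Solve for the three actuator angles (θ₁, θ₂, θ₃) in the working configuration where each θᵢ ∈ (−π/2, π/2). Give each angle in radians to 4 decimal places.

θ₁ = 0.1743, θ₂ = 0.5240, θ₃ = 0.9600

φ1=0.0° → target in arm frame (0.0633, 0.0486)
  A cos θ + B sin θ = C:  0.0667·cos θ + -0.2325·sin θ = 0.0254
  γ=atan2(-0.2325,0.0667)=-1.2914;  ψ=arccos(0.1049)=1.4657;  θ1=γ+ψ≈0.1743
rotate P by −φ2: (0.0104, -0.0791, -0.2325)
  A cos θ + B sin θ = C:  0.1196·cos θ + -0.2325·sin θ = -0.0128
  γ=atan2(-0.2325,0.1196)=-1.0958;  ψ=arccos(-0.0490)=1.6198;  θ2=γ+ψ≈0.5240
rotate P by −φ3: (-0.0737, 0.0305, -0.2325)
  A cos θ + B sin θ = C:  0.2037·cos θ + -0.2325·sin θ = -0.0736
  θ3 = atan2(B,A) + arccos(C/0.3091) = 0.9600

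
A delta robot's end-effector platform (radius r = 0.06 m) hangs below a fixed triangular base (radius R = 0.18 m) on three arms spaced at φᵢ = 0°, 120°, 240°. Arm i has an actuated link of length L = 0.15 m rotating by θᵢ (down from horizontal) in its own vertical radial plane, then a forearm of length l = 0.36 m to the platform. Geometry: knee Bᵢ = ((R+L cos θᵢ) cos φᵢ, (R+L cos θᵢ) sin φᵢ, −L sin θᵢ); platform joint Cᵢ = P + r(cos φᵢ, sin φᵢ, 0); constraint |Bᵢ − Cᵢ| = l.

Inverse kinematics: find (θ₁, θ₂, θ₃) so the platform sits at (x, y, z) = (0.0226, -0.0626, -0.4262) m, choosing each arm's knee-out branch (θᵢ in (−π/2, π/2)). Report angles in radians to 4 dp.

θ₁ = 0.9597, θ₂ = 1.3090, θ₃ = 0.8726

φ1=0.0° → target in arm frame (0.0226, -0.0626)
  e−x'=0.0974;  (l²−L²−(e−x')²−y'²−z²)/2L = -0.2932
  γ=atan2(-0.4262,0.0974)=-1.3461;  ψ=arccos(-0.6706)=2.3058;  θ1=γ+ψ≈0.9597
arm 2 (φ=120.0°): x'=-0.0655, y'=0.0117
  A cos θ + B sin θ = C:  0.1855·cos θ + -0.4262·sin θ = -0.3637
  γ=atan2(-0.4262,0.1855)=-1.1603;  ψ=arccos(-0.7824)=2.4693;  θ2=γ+ψ≈1.3090
rotate P by −φ3: (0.0429, 0.0509, -0.4262)
  A cos θ + B sin θ = C:  0.0771·cos θ + -0.4262·sin θ = -0.2769
  γ=atan2(-0.4262,0.0771)=-1.3919;  ψ=arccos(-0.6394)=2.2645;  θ3=γ+ψ≈0.8726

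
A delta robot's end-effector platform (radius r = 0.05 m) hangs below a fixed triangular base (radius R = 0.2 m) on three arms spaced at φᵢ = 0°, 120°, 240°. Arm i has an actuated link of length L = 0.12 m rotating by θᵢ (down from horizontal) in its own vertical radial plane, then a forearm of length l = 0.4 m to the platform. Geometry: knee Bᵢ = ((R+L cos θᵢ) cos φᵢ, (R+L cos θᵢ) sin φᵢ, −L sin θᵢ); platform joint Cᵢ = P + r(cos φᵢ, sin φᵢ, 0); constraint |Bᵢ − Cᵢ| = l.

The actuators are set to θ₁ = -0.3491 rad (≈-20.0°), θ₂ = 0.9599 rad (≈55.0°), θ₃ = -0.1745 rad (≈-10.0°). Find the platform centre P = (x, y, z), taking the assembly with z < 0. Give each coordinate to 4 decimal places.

arm 1 at φ=0.0°: ρ1 = 0.2628;  O1 = (0.2628, 0.0000, 0.0410)
O2 = (0.2188·cos120.0°, 0.2188·sin120.0°, -0.0983) = (-0.1094, 0.1895, -0.0983)
arm 3 at φ=240.0°: ρ3 = 0.2682;  O3 = (-0.1341, -0.2322, 0.0208)
eliminate P² terms by subtracting sphere 1 from 2 and 3
[-0.7444 0.3790 -0.2787]·P = -0.0132;  [-0.7937 -0.4645 -0.0404]·P = 0.0016
Cramer: x(z) = 0.0085-0.2239z;  y(z) = -0.0180+0.2956z
sphere 1 gives Az²+Bz+C=0 with A=1.1375, B=0.0211, C=-0.0933;  B²−4AC=0.4252;  roots -0.2959, 0.2773;  negative root z = -0.2959
x = 0.0748, y = -0.1055

(0.0748, -0.1055, -0.2959)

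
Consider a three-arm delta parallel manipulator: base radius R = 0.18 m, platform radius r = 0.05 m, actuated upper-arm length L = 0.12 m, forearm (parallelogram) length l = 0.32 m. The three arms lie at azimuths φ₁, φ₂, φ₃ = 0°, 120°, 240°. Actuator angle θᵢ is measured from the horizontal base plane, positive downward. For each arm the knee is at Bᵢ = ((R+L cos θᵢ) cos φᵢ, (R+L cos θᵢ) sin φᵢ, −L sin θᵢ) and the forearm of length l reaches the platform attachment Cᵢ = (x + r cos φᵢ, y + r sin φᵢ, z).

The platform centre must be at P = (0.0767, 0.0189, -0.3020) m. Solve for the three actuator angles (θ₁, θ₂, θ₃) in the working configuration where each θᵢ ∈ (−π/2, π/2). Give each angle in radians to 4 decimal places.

θ₁ = 0.2618, θ₂ = 0.8724, θ₃ = 1.0468

arm 1 (φ=0.0°): x'=0.0767, y'=0.0189
  A=0.0533, B=-0.3020, C=(l²−L²−A²−y'²−z²)/(2L)=-0.0267
  γ=atan2(-0.3020,0.0533)=-1.3961;  ψ=arccos(-0.0870)=1.6579;  θ1=γ+ψ≈0.2618
arm 2 (φ=120.0°): x'=-0.0220, y'=-0.0759
  A cos θ + B sin θ = C:  0.1520·cos θ + -0.3020·sin θ = -0.1336
  θ2 = atan2(B,A) + arccos(C/0.3381) = 0.8724
arm 3 (φ=240.0°): x'=-0.0547, y'=0.0570
  A cos θ + B sin θ = C:  0.1847·cos θ + -0.3020·sin θ = -0.1690
  γ=atan2(-0.3020,0.1847)=-1.0219;  ψ=arccos(-0.4775)=2.0686;  θ3=γ+ψ≈1.0468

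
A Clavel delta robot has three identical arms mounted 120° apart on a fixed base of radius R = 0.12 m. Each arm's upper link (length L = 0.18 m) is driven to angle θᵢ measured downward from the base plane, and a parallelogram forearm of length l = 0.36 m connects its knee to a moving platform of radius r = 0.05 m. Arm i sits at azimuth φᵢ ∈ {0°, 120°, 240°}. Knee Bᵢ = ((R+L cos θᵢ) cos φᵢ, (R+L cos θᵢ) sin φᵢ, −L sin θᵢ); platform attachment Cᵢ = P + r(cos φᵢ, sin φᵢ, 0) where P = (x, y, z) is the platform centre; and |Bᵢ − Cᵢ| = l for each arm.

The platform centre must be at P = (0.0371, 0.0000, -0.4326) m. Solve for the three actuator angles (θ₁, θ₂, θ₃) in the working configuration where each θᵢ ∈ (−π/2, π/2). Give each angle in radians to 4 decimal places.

θ₁ = 0.6981, θ₂ = 0.8727, θ₃ = 0.8727

φ1=0.0° → target in arm frame (0.0371, 0.0000)
  A=0.0329, B=-0.4326, C=(l²−L²−A²−y'²−z²)/(2L)=-0.2528
  √(A²+B²)=0.4338;  θ1 = -1.4949+2.1930 ≈ 0.6981
rotate P by −φ2: (-0.0185, -0.0321, -0.4326)
  e−x'=0.0885;  (l²−L²−(e−x')²−y'²−z²)/2L = -0.2745
  θ2 = atan2(B,A) + arccos(C/0.4416) = 0.8727
rotate P by −φ3: (-0.0186, 0.0321, -0.4326)
  e−x'=0.0886;  (l²−L²−(e−x')²−y'²−z²)/2L = -0.2745
  θ3 = atan2(B,A) + arccos(C/0.4416) = 0.8727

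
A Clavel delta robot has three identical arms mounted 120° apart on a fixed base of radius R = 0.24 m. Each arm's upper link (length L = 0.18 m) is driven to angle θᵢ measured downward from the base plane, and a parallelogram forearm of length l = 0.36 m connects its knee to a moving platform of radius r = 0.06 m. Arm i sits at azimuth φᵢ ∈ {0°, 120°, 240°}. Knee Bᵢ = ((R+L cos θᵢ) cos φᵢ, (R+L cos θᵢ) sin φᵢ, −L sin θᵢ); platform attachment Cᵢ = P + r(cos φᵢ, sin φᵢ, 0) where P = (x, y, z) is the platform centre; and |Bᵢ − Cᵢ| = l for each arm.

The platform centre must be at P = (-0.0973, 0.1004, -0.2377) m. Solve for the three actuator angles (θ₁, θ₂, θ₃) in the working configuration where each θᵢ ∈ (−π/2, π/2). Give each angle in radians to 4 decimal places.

θ₁ = 1.2218, θ₂ = -0.2615, θ₃ = 0.9601

arm 1 (φ=0.0°): x'=-0.0973, y'=0.1004
  e−x'=0.2773;  (l²−L²−(e−x')²−y'²−z²)/2L = -0.1285
  √(A²+B²)=0.3652;  θ1 = -0.7087+1.9305 ≈ 1.2218
rotate P by −φ2: (0.1356, 0.0341, -0.2377)
  A cos θ + B sin θ = C:  0.0444·cos θ + -0.2377·sin θ = 0.1044
  θ2 = atan2(B,A) + arccos(C/0.2418) = -0.2615
rotate P by −φ3: (-0.0383, -0.1345, -0.2377)
  e−x'=0.2183;  (l²−L²−(e−x')²−y'²−z²)/2L = -0.0695
  θ3 = atan2(B,A) + arccos(C/0.3227) = 0.9601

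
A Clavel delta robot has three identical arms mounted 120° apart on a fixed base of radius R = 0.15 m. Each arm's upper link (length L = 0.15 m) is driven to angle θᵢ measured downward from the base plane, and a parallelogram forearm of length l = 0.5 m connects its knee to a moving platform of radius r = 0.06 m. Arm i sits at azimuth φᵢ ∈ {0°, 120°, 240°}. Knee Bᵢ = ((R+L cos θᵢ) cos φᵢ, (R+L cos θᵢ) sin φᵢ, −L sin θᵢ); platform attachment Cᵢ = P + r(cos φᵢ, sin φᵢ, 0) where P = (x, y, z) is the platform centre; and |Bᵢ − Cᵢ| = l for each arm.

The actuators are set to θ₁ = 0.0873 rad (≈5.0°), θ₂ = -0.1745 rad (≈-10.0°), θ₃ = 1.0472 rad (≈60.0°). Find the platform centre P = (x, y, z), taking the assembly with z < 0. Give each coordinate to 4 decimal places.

O1 = (0.2394·cos0.0°, 0.2394·sin0.0°, -0.0131) = (0.2394, 0.0000, -0.0131)
O2 = (0.2377·cos120.0°, 0.2377·sin120.0°, 0.0260) = (-0.1189, 0.2059, 0.0260)
O3 = (0.1650·cos240.0°, 0.1650·sin240.0°, -0.1299) = (-0.0825, -0.1429, -0.1299)
|O₂|²−|O₁|² = -0.0003;  |O₃|²−|O₁|² = -0.0134
linear system: -0.7166x+0.4117y = -0.0003−0.0782z; -0.6439x+-0.2858y = -0.0134−-0.2337z
det = 0.4699;  x = 0.0119+-0.1572z,  y = 0.0200+-0.4635z
sphere 1 gives Az²+Bz+C=0 with A=1.2395, B=0.0791, C=-0.1977;  B²−4AC=0.9863;  roots -0.4325, 0.3687;  negative root z = -0.4325
x = 0.0799, y = 0.2205

(0.0799, 0.2205, -0.4325)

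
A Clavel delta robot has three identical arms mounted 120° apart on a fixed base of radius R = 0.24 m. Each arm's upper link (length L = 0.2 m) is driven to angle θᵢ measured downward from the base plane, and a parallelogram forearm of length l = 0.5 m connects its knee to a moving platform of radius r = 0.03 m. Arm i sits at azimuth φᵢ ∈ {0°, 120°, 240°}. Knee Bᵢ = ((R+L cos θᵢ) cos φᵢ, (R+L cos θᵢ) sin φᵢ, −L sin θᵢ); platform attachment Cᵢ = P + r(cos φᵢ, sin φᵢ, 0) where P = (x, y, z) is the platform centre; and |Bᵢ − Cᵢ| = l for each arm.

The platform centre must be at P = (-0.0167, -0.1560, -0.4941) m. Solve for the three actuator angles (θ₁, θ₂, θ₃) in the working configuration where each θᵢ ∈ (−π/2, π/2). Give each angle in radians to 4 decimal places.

φ1=0.0° → target in arm frame (-0.0167, -0.1560)
  A cos θ + B sin θ = C:  0.2267·cos θ + -0.4941·sin θ = -0.2747
  γ=atan2(-0.4941,0.2267)=-1.1406;  ψ=arccos(-0.5052)=2.1005;  θ1=γ+ψ≈0.9598
arm 2 (φ=120.0°): x'=-0.1267, y'=0.0925
  A=0.3367, B=-0.4941, C=(l²−L²−A²−y'²−z²)/(2L)=-0.3902
  γ=atan2(-0.4941,0.3367)=-0.9726;  ψ=arccos(-0.6526)=2.2818;  θ2=γ+ψ≈1.3092
arm 3 (φ=240.0°): x'=0.1434, y'=0.0635
  e−x'=0.0666;  (l²−L²−(e−x')²−y'²−z²)/2L = -0.1065
  √(A²+B²)=0.4986;  θ3 = -1.4369+1.7861 ≈ 0.3492

θ₁ = 0.9598, θ₂ = 1.3092, θ₃ = 0.3492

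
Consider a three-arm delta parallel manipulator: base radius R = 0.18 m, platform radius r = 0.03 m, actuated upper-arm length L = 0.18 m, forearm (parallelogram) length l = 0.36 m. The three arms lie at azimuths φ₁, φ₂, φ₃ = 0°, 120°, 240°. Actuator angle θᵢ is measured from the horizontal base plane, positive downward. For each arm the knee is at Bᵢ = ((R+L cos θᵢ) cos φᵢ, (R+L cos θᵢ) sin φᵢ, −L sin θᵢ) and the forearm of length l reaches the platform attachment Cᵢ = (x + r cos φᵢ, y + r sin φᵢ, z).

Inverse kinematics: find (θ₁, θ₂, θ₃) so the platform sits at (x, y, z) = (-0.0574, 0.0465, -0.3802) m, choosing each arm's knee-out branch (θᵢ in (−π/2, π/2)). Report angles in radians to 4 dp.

rotate P by −φ1: (-0.0574, 0.0465, -0.3802)
  e−x'=0.2074;  (l²−L²−(e−x')²−y'²−z²)/2L = -0.2570
  √(A²+B²)=0.4331;  θ1 = -1.0714+2.2062 ≈ 1.1347
φ2=120.0° → target in arm frame (0.0690, 0.0265)
  A=0.0810, B=-0.3802, C=(l²−L²−A²−y'²−z²)/(2L)=-0.1517
  θ2 = atan2(B,A) + arccos(C/0.3887) = 0.6109
arm 3 (φ=240.0°): x'=-0.0116, y'=-0.0730
  e−x'=0.1616;  (l²−L²−(e−x')²−y'²−z²)/2L = -0.2188
  γ=atan2(-0.3802,0.1616)=-1.1690;  ψ=arccos(-0.5297)=2.1291;  θ3=γ+ψ≈0.9601

θ₁ = 1.1347, θ₂ = 0.6109, θ₃ = 0.9601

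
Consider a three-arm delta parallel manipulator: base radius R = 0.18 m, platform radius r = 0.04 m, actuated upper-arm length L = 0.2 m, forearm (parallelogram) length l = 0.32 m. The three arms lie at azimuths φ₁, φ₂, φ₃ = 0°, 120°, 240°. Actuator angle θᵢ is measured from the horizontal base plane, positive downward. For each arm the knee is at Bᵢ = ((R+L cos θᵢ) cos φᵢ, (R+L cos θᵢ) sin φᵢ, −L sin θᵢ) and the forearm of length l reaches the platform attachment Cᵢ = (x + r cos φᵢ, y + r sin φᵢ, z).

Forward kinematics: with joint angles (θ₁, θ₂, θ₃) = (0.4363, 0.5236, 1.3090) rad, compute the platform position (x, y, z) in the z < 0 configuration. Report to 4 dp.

O1 = (0.3213·cos0.0°, 0.3213·sin0.0°, -0.0845) = (0.3213, 0.0000, -0.0845)
φ2=120.0°: virtual centre (-0.1566, 0.2712, -0.1000), radius l
O3 = (0.1918·cos240.0°, 0.1918·sin240.0°, -0.1932) = (-0.0959, -0.1661, -0.1932)
subtract pairs → two planes through P
[-0.9557 0.5425 -0.0310]·P = -0.0023;  [-0.8343 -0.3321 -0.2173]·P = -0.0363
Cramer: x(z) = 0.0265-0.1665z;  y(z) = 0.0426-0.2362z
sphere 1 gives Az²+Bz+C=0 with A=1.0835, B=0.2471, C=-0.0066;  B²−4AC=0.0895;  roots -0.2521, 0.0241;  negative root z = -0.2521
x = 0.0685, y = 0.1021

(0.0685, 0.1021, -0.2521)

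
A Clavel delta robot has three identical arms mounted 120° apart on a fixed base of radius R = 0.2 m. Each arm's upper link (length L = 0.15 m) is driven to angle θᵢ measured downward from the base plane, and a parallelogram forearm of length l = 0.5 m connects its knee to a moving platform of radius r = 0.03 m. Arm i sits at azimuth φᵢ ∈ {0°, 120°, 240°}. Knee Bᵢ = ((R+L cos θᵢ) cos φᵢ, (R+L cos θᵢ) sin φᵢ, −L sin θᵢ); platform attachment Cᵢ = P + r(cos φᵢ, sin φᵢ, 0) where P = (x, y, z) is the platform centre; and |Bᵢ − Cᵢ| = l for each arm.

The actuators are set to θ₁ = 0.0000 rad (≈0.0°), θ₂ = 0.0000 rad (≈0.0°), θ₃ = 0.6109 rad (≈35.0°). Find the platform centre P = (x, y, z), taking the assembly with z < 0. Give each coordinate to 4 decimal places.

arm 1 at φ=0.0°: (R−r)+L cos θ1 = 0.3200;  centre 1 = (0.3200, 0.0000, 0.0000)
φ2=120.0°: virtual centre (-0.1600, 0.2771, 0.0000), radius l
centre 3 = (0.2929·cos240.0°, 0.2929·sin240.0°, -0.0860) = (-0.1464, -0.2536, -0.0860)
subtract pairs → two planes through P
[-0.9600 0.5543 0.0000]·P = 0.0000;  [-0.9329 -0.5073 -0.1721]·P = -0.0092
det = 1.0040;  x = 0.0051+-0.0950z,  y = 0.0088+-0.1645z
into |P−centre ₁|² = l²: 1.0361z² + 0.0569z + -0.1508 = 0;  Δ = 0.6280;  z = -0.4099 or 0.3550 → z<0 root = -0.4099
x = 0.0440, y = 0.0763

(0.0440, 0.0763, -0.4099)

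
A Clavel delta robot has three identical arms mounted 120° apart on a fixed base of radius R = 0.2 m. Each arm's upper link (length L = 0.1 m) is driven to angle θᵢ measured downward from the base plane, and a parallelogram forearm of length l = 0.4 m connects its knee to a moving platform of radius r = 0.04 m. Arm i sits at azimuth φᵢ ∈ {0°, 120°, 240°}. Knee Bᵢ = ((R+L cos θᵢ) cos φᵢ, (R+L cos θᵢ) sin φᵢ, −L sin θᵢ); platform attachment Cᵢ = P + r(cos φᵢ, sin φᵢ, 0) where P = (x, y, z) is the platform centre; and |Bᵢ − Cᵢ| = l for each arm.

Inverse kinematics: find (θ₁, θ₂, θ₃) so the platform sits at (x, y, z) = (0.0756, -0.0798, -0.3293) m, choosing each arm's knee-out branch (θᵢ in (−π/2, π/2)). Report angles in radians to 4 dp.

rotate P by −φ1: (0.0756, -0.0798, -0.3293)
  A=0.0844, B=-0.3293, C=(l²−L²−A²−y'²−z²)/(2L)=0.1404
  γ=atan2(-0.3293,0.0844)=-1.3199;  ψ=arccos(0.4129)=1.1452;  θ1=γ+ψ≈-0.1747
rotate P by −φ2: (-0.1069, -0.0256, -0.3293)
  A cos θ + B sin θ = C:  0.2669·cos θ + -0.3293·sin θ = -0.1517
  θ2 = atan2(B,A) + arccos(C/0.4239) = 1.0470
φ3=240.0° → target in arm frame (0.0313, 0.1054)
  A=0.1287, B=-0.3293, C=(l²−L²−A²−y'²−z²)/(2L)=0.0695
  γ=atan2(-0.3293,0.1287)=-1.1982;  ψ=arccos(0.1965)=1.3730;  θ3=γ+ψ≈0.1747

θ₁ = -0.1747, θ₂ = 1.0470, θ₃ = 0.1747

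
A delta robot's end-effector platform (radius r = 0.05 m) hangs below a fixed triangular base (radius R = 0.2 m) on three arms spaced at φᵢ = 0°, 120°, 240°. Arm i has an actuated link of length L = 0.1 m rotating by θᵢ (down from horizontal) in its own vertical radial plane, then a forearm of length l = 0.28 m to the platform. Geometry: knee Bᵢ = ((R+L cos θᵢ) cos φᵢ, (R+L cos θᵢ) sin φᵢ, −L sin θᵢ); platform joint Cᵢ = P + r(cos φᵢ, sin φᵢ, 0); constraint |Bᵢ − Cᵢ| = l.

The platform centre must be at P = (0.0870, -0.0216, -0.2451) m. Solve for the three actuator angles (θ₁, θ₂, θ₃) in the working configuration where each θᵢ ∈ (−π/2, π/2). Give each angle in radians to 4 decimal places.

arm 1 (φ=0.0°): x'=0.0870, y'=-0.0216
  A=0.0630, B=-0.2451, C=(l²−L²−A²−y'²−z²)/(2L)=0.0195
  θ1 = atan2(B,A) + arccos(C/0.2531) = 0.1747
rotate P by −φ2: (-0.0622, -0.0645, -0.2451)
  A cos θ + B sin θ = C:  0.2122·cos θ + -0.2451·sin θ = -0.2044
  √(A²+B²)=0.3242;  θ2 = -0.8572+2.2528 ≈ 1.3956
rotate P by −φ3: (-0.0248, 0.0861, -0.2451)
  A=0.1748, B=-0.2451, C=(l²−L²−A²−y'²−z²)/(2L)=-0.1482
  θ3 = atan2(B,A) + arccos(C/0.3010) = 1.1344

θ₁ = 0.1747, θ₂ = 1.3956, θ₃ = 1.1344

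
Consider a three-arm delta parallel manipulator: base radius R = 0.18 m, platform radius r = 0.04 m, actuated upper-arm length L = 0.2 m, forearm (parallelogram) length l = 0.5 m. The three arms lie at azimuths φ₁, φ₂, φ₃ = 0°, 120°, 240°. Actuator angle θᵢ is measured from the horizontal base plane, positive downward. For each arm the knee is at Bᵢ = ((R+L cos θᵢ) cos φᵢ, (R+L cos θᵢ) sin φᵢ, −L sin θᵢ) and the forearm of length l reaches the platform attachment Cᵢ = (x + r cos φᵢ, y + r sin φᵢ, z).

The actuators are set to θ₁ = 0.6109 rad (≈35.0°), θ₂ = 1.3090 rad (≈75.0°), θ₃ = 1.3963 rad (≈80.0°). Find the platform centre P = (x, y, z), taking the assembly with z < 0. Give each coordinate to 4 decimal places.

(0.1638, 0.0190, -0.5943)

φ1=0.0°: virtual centre (0.3038, 0.0000, -0.1147), radius l
φ2=120.0°: virtual centre (-0.0959, 0.1661, -0.1932), radius l
arm 3 at φ=240.0°: e+L cos θ3 = 0.1747;  centre 3 = (-0.0874, -0.1513, -0.1970)
eliminate P² terms by subtracting sphere 1 from 2 and 3
linear system: -0.7994x+0.3321y = -0.0314−-0.1569z; -0.7824x+-0.3026y = -0.0361−-0.1645z
det = 0.5018;  x = 0.0429+-0.2035z,  y = 0.0087+-0.0174z
into |P−centre ₁|² = l²: 1.0417z² + 0.3354z + -0.1687 = 0;  Δ = 0.8152;  z = -0.5943 or 0.2724 → z<0 root = -0.5943
x = 0.1638, y = 0.0190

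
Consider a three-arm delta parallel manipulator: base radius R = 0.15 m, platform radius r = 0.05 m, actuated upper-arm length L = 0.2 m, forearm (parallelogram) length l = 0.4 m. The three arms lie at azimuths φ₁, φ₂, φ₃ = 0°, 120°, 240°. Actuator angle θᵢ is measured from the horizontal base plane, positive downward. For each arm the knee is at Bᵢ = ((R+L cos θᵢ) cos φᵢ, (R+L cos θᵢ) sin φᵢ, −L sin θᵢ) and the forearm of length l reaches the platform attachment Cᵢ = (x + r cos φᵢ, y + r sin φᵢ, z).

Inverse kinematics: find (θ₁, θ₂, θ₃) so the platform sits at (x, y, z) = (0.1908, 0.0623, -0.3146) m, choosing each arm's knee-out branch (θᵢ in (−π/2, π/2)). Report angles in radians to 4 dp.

rotate P by −φ1: (0.1908, 0.0623, -0.3146)
  A=-0.0908, B=-0.3146, C=(l²−L²−A²−y'²−z²)/(2L)=0.0223
  γ=atan2(-0.3146,-0.0908)=-1.8518;  ψ=arccos(0.0680)=1.5028;  θ1=γ+ψ≈-0.3490
rotate P by −φ2: (-0.0414, -0.1964, -0.3146)
  e−x'=0.1414;  (l²−L²−(e−x')²−y'²−z²)/2L = -0.0939
  √(A²+B²)=0.3449;  θ2 = -1.1483+1.8464 ≈ 0.6981
φ3=240.0° → target in arm frame (-0.1494, 0.1341)
  A cos θ + B sin θ = C:  0.2494·cos θ + -0.3146·sin θ = -0.1478
  γ=atan2(-0.3146,0.2494)=-0.9006;  ψ=arccos(-0.3682)=1.9479;  θ3=γ+ψ≈1.0473

θ₁ = -0.3490, θ₂ = 0.6981, θ₃ = 1.0473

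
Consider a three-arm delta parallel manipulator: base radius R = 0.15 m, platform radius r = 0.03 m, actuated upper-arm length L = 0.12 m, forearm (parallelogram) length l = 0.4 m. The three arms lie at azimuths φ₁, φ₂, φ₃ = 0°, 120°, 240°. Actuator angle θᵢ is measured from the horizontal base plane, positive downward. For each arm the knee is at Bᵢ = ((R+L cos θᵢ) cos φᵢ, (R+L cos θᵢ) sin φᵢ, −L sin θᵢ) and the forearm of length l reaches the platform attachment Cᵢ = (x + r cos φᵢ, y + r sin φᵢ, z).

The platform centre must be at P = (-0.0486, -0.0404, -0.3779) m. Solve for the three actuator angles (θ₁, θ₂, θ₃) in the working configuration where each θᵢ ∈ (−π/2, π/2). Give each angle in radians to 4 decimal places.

φ1=0.0° → target in arm frame (-0.0486, -0.0404)
  A=0.1686, B=-0.3779, C=(l²−L²−A²−y'²−z²)/(2L)=-0.1136
  √(A²+B²)=0.4138;  θ1 = -1.1511+1.8489 ≈ 0.6978
φ2=120.0° → target in arm frame (-0.0107, 0.0623)
  e−x'=0.1307;  (l²−L²−(e−x')²−y'²−z²)/2L = -0.0757
  γ=atan2(-0.3779,0.1307)=-1.2378;  ψ=arccos(-0.1893)=1.7613;  θ2=γ+ψ≈0.5234
φ3=240.0° → target in arm frame (0.0593, -0.0219)
  A cos θ + B sin θ = C:  0.0607·cos θ + -0.3779·sin θ = -0.0057
  θ3 = atan2(B,A) + arccos(C/0.3827) = 0.1742

θ₁ = 0.6978, θ₂ = 0.5234, θ₃ = 0.1742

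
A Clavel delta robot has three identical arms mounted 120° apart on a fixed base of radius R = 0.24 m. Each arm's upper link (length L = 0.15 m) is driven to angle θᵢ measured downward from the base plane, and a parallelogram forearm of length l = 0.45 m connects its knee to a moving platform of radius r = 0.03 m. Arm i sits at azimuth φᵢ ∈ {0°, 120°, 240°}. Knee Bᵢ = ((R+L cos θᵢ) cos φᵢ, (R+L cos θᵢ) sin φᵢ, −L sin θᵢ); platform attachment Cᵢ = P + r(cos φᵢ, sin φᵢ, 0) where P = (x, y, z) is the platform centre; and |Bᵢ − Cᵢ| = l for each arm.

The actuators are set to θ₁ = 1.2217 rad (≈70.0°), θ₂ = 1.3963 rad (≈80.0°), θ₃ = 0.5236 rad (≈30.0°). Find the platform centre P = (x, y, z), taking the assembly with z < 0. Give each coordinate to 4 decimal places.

φ1=0.0°: virtual centre (0.2613, 0.0000, -0.1410), radius l
centre 2 = (0.2360·cos120.0°, 0.2360·sin120.0°, -0.1477) = (-0.1180, 0.2044, -0.1477)
φ3=240.0°: virtual centre (-0.1700, -0.2944, -0.0750), radius l
eliminate P² terms by subtracting sphere 1 from 2 and 3
linear system: -0.7587x+0.4088y = -0.0106−-0.0135z; -0.8625x+-0.5887y = 0.0330−0.1319z
Cramer: x(z) = -0.0091+0.0575z;  y(z) = -0.0428+0.1398z
into |P−centre ₁|² = l²: 1.0229z² + 0.2388z + -0.1077 = 0;  Δ = 0.4977;  z = -0.4616 or 0.2281 → z<0 root = -0.4616
x = -0.0356, y = -0.1073

(-0.0356, -0.1073, -0.4616)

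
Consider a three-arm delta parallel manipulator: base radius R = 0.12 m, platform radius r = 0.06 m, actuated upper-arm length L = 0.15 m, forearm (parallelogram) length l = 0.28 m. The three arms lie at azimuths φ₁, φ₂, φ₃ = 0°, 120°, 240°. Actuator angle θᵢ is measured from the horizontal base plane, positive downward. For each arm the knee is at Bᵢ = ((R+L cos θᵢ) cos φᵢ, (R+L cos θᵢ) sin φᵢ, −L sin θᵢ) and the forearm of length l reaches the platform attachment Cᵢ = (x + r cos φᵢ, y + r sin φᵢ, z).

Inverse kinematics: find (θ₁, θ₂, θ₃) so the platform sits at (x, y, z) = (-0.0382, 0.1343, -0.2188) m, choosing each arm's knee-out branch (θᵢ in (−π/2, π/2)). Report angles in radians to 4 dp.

θ₁ = 0.6985, θ₂ = -0.3489, θ₃ = 0.9601

arm 1 (φ=0.0°): x'=-0.0382, y'=0.1343
  A=0.0982, B=-0.2188, C=(l²−L²−A²−y'²−z²)/(2L)=-0.0655
  θ1 = atan2(B,A) + arccos(C/0.2398) = 0.6985
arm 2 (φ=120.0°): x'=0.1354, y'=-0.0341
  A cos θ + B sin θ = C:  -0.0754·cos θ + -0.2188·sin θ = 0.0039
  θ2 = atan2(B,A) + arccos(C/0.2314) = -0.3489
φ3=240.0° → target in arm frame (-0.0972, -0.1002)
  A cos θ + B sin θ = C:  0.1572·cos θ + -0.2188·sin θ = -0.0891
  √(A²+B²)=0.2694;  θ3 = -0.9478+1.9079 ≈ 0.9601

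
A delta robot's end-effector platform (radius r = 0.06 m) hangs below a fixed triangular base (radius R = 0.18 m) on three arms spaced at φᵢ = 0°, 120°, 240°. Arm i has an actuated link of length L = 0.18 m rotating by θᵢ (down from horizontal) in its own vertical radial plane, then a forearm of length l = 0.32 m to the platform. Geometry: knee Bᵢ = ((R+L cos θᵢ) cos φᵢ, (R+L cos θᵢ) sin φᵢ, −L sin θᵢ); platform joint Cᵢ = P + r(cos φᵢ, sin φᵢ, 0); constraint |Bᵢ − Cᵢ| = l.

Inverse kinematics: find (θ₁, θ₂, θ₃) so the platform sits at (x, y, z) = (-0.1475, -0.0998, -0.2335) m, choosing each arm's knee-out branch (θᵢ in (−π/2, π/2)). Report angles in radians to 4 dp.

φ1=0.0° → target in arm frame (-0.1475, -0.0998)
  A cos θ + B sin θ = C:  0.2675·cos θ + -0.2335·sin θ = -0.1834
  θ1 = atan2(B,A) + arccos(C/0.3551) = 1.3961
φ2=120.0° → target in arm frame (-0.0127, 0.1776)
  e−x'=0.1327;  (l²−L²−(e−x')²−y'²−z²)/2L = -0.0936
  √(A²+B²)=0.2686;  θ2 = -1.0541+1.9266 ≈ 0.8726
rotate P by −φ3: (0.1602, -0.0778, -0.2335)
  A=-0.0402, B=-0.2335, C=(l²−L²−A²−y'²−z²)/(2L)=0.0217
  θ3 = atan2(B,A) + arccos(C/0.2369) = -0.2620

θ₁ = 1.3961, θ₂ = 0.8726, θ₃ = -0.2620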